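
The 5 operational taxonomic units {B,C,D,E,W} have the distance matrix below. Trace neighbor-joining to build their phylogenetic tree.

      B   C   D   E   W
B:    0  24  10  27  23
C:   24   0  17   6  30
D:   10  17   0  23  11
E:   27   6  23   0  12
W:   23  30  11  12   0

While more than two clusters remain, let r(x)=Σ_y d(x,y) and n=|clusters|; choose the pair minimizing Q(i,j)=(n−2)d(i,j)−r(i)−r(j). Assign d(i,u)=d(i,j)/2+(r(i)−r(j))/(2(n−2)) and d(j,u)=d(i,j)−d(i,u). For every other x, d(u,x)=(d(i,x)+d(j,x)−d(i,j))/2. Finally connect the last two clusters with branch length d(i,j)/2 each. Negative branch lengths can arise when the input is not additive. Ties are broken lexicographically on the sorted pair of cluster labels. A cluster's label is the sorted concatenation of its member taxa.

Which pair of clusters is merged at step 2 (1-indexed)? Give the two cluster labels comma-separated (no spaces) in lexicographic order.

B,D

step 1: merge (C,E) at d=6, Q=-127; branch lengths C→9/2, E→3/2; new cluster CE
  updated: d(B,CE)=45/2, d(CE,D)=17, d(CE,W)=18
step 2: merge (B,D) at d=10, Q=-147/2; branch lengths B→75/8, D→5/8; new cluster BD
  updated: d(BD,CE)=59/4, d(BD,W)=12
step 3: merge (BD,CE) at d=59/4, Q=-179/4; branch lengths BD→35/8, CE→83/8; new cluster BCDE
  updated: d(BCDE,W)=61/8
step 4: merge (BCDE,W) at d=61/8; branch lengths BCDE→61/16, W→61/16; new cluster BCDEW
final tree: (((B:75/8,D:5/8):35/8,(C:9/2,E:3/2):83/8):61/16,W:61/16)
total length: 307/8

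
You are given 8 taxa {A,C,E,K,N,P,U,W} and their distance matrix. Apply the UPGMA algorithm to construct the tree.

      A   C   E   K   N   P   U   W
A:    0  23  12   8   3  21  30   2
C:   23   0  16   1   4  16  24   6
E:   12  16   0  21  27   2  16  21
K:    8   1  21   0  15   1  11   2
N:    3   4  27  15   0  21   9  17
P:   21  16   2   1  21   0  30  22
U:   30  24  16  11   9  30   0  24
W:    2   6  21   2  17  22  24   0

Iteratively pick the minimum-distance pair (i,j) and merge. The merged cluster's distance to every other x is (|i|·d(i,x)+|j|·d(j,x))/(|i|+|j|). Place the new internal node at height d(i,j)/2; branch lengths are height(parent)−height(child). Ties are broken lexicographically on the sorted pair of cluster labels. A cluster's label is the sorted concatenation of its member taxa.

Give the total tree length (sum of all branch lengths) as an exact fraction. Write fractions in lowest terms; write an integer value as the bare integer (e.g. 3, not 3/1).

step 1: merge (C,K) at d=1; branch lengths C→1/2, K→1/2; new cluster CK
  updated: d(A,CK)=31/2, d(CK,E)=37/2, d(CK,N)=19/2, d(CK,P)=17/2, d(CK,U)=35/2, d(CK,W)=4
step 2: merge (A,W) at d=2; branch lengths A→1, W→1; new cluster AW
  updated: d(AW,CK)=39/4, d(AW,E)=33/2, d(AW,N)=10, d(AW,P)=43/2, d(AW,U)=27
step 3: merge (E,P) at d=2; branch lengths E→1, P→1; new cluster EP
  updated: d(AW,EP)=19, d(CK,EP)=27/2, d(EP,N)=24, d(EP,U)=23
step 4: merge (N,U) at d=9; branch lengths N→9/2, U→9/2; new cluster NU
  updated: d(AW,NU)=37/2, d(CK,NU)=27/2, d(EP,NU)=47/2
step 5: merge (AW,CK) at d=39/4; branch lengths AW→31/8, CK→35/8; new cluster ACKW
  updated: d(ACKW,EP)=65/4, d(ACKW,NU)=16
step 6: merge (ACKW,NU) at d=16; branch lengths ACKW→25/8, NU→7/2; new cluster ACKNUW
  updated: d(ACKNUW,EP)=56/3
step 7: merge (ACKNUW,EP) at d=56/3; branch lengths ACKNUW→4/3, EP→25/3; new cluster ACEKNPUW
final tree: ((((A:1,W:1):31/8,(C:1/2,K:1/2):35/8):25/8,(N:9/2,U:9/2):7/2):4/3,(E:1,P:1):25/3)
total length: 925/24

925/24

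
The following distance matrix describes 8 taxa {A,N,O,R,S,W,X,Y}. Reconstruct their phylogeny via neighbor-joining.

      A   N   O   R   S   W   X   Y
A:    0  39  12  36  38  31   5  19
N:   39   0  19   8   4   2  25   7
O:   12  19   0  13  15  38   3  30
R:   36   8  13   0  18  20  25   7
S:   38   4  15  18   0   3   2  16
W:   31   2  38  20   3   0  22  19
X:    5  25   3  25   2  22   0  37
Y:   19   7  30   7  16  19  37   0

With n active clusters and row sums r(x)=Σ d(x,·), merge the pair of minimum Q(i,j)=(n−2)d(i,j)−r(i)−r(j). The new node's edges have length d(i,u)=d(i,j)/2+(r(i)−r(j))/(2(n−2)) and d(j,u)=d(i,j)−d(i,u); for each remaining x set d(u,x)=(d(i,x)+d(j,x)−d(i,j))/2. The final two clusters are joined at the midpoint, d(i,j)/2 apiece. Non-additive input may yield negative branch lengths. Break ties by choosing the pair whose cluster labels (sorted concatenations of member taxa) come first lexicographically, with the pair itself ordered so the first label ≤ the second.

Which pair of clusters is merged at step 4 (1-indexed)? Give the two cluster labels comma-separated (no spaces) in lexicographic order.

AOX,RY

step 1: merge (A,X) at d=5, Q=-269; branch lengths A→91/12, X→-31/12; new cluster AX
  updated: d(AX,N)=59/2, d(AX,O)=5, d(AX,R)=28, d(AX,S)=35/2, d(AX,W)=24, d(AX,Y)=51/2
step 2: merge (AX,O) at d=5, Q=-449/2; branch lengths AX→69/20, O→31/20; new cluster AOX
  updated: d(AOX,N)=87/4, d(AOX,R)=18, d(AOX,S)=55/4, d(AOX,W)=57/2, d(AOX,Y)=101/4
step 3: merge (R,Y) at d=7, Q=-469/4; branch lengths R→99/32, Y→125/32; new cluster RY
  updated: d(AOX,RY)=145/8, d(N,RY)=4, d(RY,S)=27/2, d(RY,W)=16
step 4: merge (AOX,RY) at d=145/8, Q=-635/8; branch lengths AOX→679/48, RY→191/48; new cluster AORXY
  updated: d(AORXY,N)=61/16, d(AORXY,S)=73/16, d(AORXY,W)=211/16
step 5: merge (AORXY,S) at d=73/16, Q=-24; branch lengths AORXY→153/32, S→-7/32; new cluster AORSXY
  updated: d(AORSXY,N)=13/8, d(AORSXY,W)=93/16
step 6: merge (AORSXY,N) at d=13/8, Q=-151/16; branch lengths AORSXY→87/32, N→-35/32; new cluster ANORSXY
  updated: d(ANORSXY,W)=99/32
step 7: merge (ANORSXY,W) at d=99/32; branch lengths ANORSXY→99/64, W→99/64; new cluster ANORSWXY
final tree: ((((((A:91/12,X:-31/12):69/20,O:31/20):679/48,(R:99/32,Y:125/32):191/48):153/32,S:-7/32):87/32,N:-35/32):99/64,W:99/64)
total length: 1421/32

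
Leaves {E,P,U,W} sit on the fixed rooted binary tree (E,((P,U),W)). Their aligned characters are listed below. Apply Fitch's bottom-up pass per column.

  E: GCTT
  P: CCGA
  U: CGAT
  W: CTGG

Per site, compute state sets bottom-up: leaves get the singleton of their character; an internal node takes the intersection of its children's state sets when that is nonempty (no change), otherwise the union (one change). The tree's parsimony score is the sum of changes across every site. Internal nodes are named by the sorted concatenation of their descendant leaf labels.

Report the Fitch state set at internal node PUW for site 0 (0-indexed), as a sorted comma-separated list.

[col 0] PU: children P:{C}, U:{C} ∩→ {C}; cost 0
[col 0] PUW: children PU:{C}, W:{C} ∩→ {C}; cost 0
[col 0] EPUW: children E:{G}, PUW:{C} ∪→ {C,G}; cost 1
[col 1] PU: children P:{C}, U:{G} ∪→ {C,G}; cost 1
[col 1] PUW: children PU:{C,G}, W:{T} ∪→ {C,G,T}; cost 1
[col 1] EPUW: children E:{C}, PUW:{C,G,T} ∩→ {C}; cost 0
[col 2] PU: children P:{G}, U:{A} ∪→ {A,G}; cost 1
[col 2] PUW: children PU:{A,G}, W:{G} ∩→ {G}; cost 0
[col 2] EPUW: children E:{T}, PUW:{G} ∪→ {G,T}; cost 1
[col 3] PU: children P:{A}, U:{T} ∪→ {A,T}; cost 1
[col 3] PUW: children PU:{A,T}, W:{G} ∪→ {A,G,T}; cost 1
[col 3] EPUW: children E:{T}, PUW:{A,G,T} ∩→ {T}; cost 0
per-site changes: [1, 2, 2, 2]; total = 7

C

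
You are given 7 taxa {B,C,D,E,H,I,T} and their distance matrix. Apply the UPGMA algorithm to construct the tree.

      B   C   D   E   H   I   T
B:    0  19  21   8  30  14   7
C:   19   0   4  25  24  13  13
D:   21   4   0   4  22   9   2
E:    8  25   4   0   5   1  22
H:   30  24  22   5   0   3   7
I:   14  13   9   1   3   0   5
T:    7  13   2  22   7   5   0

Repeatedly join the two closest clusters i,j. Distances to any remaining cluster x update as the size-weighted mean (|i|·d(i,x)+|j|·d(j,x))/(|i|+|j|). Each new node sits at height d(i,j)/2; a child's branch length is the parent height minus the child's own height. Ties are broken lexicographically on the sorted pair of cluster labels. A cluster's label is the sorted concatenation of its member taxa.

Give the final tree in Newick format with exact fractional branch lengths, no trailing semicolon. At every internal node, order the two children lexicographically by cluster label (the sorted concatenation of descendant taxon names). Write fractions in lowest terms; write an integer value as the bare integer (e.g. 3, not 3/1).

1. join E+I (d=1) ⇒ EI; edges |E|=1/2, |I|=1/2
  updated: d(B,EI)=11, d(C,EI)=19, d(D,EI)=13/2, d(EI,H)=4, d(EI,T)=27/2
2. join D+T (d=2) ⇒ DT; edges |D|=1, |T|=1
  updated: d(B,DT)=14, d(C,DT)=17/2, d(DT,EI)=10, d(DT,H)=29/2
3. join EI+H (d=4) ⇒ EHI; edges |EI|=3/2, |H|=2
  updated: d(B,EHI)=52/3, d(C,EHI)=62/3, d(DT,EHI)=23/2
4. join C+DT (d=17/2) ⇒ CDT; edges |C|=17/4, |DT|=13/4
  updated: d(B,CDT)=47/3, d(CDT,EHI)=131/9
5. join CDT+EHI (d=131/9) ⇒ CDEHIT; edges |CDT|=109/36, |EHI|=95/18
  updated: d(B,CDEHIT)=33/2
6. join B+CDEHIT (d=33/2) ⇒ BCDEHIT; edges |B|=33/4, |CDEHIT|=35/36
final tree: (B:33/4,((C:17/4,(D:1,T:1):13/4):109/36,((E:1/2,I:1/2):3/2,H:2):95/18):35/36)
total length: 1135/36

(B:33/4,((C:17/4,(D:1,T:1):13/4):109/36,((E:1/2,I:1/2):3/2,H:2):95/18):35/36)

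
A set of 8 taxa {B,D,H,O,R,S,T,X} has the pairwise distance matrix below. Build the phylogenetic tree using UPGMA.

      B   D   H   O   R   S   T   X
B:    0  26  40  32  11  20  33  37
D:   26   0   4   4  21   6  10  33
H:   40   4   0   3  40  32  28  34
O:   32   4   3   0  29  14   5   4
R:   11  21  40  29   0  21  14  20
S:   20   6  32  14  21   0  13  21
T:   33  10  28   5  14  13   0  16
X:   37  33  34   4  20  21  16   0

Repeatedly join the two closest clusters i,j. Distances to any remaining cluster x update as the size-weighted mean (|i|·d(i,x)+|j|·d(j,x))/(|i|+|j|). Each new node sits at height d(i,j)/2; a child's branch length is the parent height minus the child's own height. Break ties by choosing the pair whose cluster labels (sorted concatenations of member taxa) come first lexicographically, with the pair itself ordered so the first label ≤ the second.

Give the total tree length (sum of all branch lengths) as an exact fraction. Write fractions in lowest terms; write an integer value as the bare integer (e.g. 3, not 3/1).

step 1: merge (H,O) at d=3; branch lengths H→3/2, O→3/2; new cluster HO
  updated: d(B,HO)=36, d(D,HO)=4, d(HO,R)=69/2, d(HO,S)=23, d(HO,T)=33/2, d(HO,X)=19
step 2: merge (D,HO) at d=4; branch lengths D→2, HO→1/2; new cluster DHO
  updated: d(B,DHO)=98/3, d(DHO,R)=30, d(DHO,S)=52/3, d(DHO,T)=43/3, d(DHO,X)=71/3
step 3: merge (B,R) at d=11; branch lengths B→11/2, R→11/2; new cluster BR
  updated: d(BR,DHO)=94/3, d(BR,S)=41/2, d(BR,T)=47/2, d(BR,X)=57/2
step 4: merge (S,T) at d=13; branch lengths S→13/2, T→13/2; new cluster ST
  updated: d(BR,ST)=22, d(DHO,ST)=95/6, d(ST,X)=37/2
step 5: merge (DHO,ST) at d=95/6; branch lengths DHO→71/12, ST→17/12; new cluster DHOST
  updated: d(BR,DHOST)=138/5, d(DHOST,X)=108/5
step 6: merge (DHOST,X) at d=108/5; branch lengths DHOST→173/60, X→54/5; new cluster DHOSTX
  updated: d(BR,DHOSTX)=111/4
step 7: merge (BR,DHOSTX) at d=111/4; branch lengths BR→67/8, DHOSTX→123/40; new cluster BDHORSTX
final tree: ((B:11/2,R:11/2):67/8,(((D:2,(H:3/2,O:3/2):1/2):71/12,(S:13/2,T:13/2):17/12):173/60,X:54/5):123/40)
total length: 1859/30

1859/30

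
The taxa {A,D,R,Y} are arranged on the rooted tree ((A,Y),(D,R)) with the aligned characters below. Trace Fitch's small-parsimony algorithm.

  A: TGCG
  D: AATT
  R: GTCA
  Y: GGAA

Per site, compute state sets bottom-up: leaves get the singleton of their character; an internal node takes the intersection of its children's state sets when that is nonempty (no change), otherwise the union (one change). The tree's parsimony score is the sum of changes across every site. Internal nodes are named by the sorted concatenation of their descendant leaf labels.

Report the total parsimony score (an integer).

8

site 0, node AY: A={T} ∪ Y={G} → {G,T} (+1)
site 0, node DR: D={A} ∪ R={G} → {A,G} (+1)
site 0, node ADRY: AY={G,T} ∩ DR={A,G} → {G} (+0)
site 1, node AY: A={G} ∩ Y={G} → {G} (+0)
site 1, node DR: D={A} ∪ R={T} → {A,T} (+1)
site 1, node ADRY: AY={G} ∪ DR={A,T} → {A,G,T} (+1)
site 2, node AY: A={C} ∪ Y={A} → {A,C} (+1)
site 2, node DR: D={T} ∪ R={C} → {C,T} (+1)
site 2, node ADRY: AY={A,C} ∩ DR={C,T} → {C} (+0)
site 3, node AY: A={G} ∪ Y={A} → {A,G} (+1)
site 3, node DR: D={T} ∪ R={A} → {A,T} (+1)
site 3, node ADRY: AY={A,G} ∩ DR={A,T} → {A} (+0)
per-site changes: [2, 2, 2, 2]; total = 8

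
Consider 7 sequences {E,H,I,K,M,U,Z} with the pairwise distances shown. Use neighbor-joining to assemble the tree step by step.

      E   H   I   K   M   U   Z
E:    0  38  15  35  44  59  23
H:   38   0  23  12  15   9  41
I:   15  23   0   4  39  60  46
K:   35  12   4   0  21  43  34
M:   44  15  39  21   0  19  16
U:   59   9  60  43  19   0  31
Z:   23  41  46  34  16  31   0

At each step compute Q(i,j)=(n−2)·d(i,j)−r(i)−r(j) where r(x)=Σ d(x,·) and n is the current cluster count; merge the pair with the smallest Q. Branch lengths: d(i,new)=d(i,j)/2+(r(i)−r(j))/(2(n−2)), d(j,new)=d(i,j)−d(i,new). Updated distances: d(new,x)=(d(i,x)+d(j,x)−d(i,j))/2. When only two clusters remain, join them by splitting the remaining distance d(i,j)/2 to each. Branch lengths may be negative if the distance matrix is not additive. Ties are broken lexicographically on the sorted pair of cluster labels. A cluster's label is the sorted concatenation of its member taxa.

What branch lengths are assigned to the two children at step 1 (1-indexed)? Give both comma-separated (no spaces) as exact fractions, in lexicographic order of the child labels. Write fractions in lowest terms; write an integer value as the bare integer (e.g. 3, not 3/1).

step 1: merge (E,I) at d=15, Q=-326; branch lengths E→51/5, I→24/5; new cluster EI
  updated: d(EI,H)=23, d(EI,K)=12, d(EI,M)=34, d(EI,U)=52, d(EI,Z)=27
step 2: merge (EI,K) at d=12, Q=-222; branch lengths EI→37/4, K→11/4; new cluster EIK
  updated: d(EIK,H)=23/2, d(EIK,M)=43/2, d(EIK,U)=83/2, d(EIK,Z)=49/2
step 3: merge (H,U) at d=9, Q=-150; branch lengths H→1/2, U→17/2; new cluster HU
  updated: d(EIK,HU)=22, d(HU,M)=25/2, d(HU,Z)=63/2
step 4: merge (EIK,Z) at d=49/2, Q=-91; branch lengths EIK→45/4, Z→53/4; new cluster EIKZ
  updated: d(EIKZ,HU)=29/2, d(EIKZ,M)=13/2
step 5: merge (EIKZ,HU) at d=29/2, Q=-67/2; branch lengths EIKZ→17/4, HU→41/4; new cluster EHIKUZ
  updated: d(EHIKUZ,M)=9/4
step 6: merge (EHIKUZ,M) at d=9/4; branch lengths EHIKUZ→9/8, M→9/8; new cluster EHIKMUZ
final tree: (((((E:51/5,I:24/5):37/4,K:11/4):45/4,Z:53/4):17/4,(H:1/2,U:17/2):41/4):9/8,M:9/8)
total length: 309/4

51/5,24/5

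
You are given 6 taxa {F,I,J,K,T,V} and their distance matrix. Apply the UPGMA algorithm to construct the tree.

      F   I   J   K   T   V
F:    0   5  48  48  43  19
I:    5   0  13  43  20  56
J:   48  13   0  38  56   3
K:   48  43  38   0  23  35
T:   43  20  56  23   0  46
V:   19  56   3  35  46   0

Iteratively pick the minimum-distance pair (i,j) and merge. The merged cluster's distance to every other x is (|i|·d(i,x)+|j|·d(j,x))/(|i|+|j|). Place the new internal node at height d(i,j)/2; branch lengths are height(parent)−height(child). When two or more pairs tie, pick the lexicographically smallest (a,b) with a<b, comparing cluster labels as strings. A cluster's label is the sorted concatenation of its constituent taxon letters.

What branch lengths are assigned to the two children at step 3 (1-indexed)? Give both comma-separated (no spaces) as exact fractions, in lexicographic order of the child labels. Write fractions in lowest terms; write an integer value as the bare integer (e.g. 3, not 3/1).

23/2,23/2

iteration 1: select J,V (d=3); attach at lengths (3/2, 3/2); label the merged cluster JV
  updated: d(F,JV)=67/2, d(I,JV)=69/2, d(JV,K)=73/2, d(JV,T)=51
iteration 2: select F,I (d=5); attach at lengths (5/2, 5/2); label the merged cluster FI
  updated: d(FI,JV)=34, d(FI,K)=91/2, d(FI,T)=63/2
iteration 3: select K,T (d=23); attach at lengths (23/2, 23/2); label the merged cluster KT
  updated: d(FI,KT)=77/2, d(JV,KT)=175/4
iteration 4: select FI,JV (d=34); attach at lengths (29/2, 31/2); label the merged cluster FIJV
  updated: d(FIJV,KT)=329/8
iteration 5: select FIJV,KT (d=329/8); attach at lengths (57/16, 145/16); label the merged cluster FIJKTV
final tree: (((F:5/2,I:5/2):29/2,(J:3/2,V:3/2):31/2):57/16,(K:23/2,T:23/2):145/16)
total length: 589/8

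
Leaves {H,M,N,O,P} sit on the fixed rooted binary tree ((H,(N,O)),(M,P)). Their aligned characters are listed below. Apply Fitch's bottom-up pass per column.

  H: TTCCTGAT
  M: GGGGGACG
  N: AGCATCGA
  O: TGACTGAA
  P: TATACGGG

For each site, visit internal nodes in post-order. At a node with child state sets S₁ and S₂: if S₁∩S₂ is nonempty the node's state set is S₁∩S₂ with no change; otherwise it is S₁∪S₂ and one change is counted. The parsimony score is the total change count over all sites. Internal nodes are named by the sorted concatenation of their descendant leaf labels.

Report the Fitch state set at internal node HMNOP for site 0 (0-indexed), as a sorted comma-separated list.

NO@0: {A} ∪ {T} = {A,T} (union, +1)
HNO@0: {T} ∩ {A,T} = {T} (intersection, +0)
MP@0: {G} ∪ {T} = {G,T} (union, +1)
HMNOP@0: {T} ∩ {G,T} = {T} (intersection, +0)
NO@1: {G} ∩ {G} = {G} (intersection, +0)
HNO@1: {T} ∪ {G} = {G,T} (union, +1)
MP@1: {G} ∪ {A} = {A,G} (union, +1)
HMNOP@1: {G,T} ∩ {A,G} = {G} (intersection, +0)
NO@2: {C} ∪ {A} = {A,C} (union, +1)
HNO@2: {C} ∩ {A,C} = {C} (intersection, +0)
MP@2: {G} ∪ {T} = {G,T} (union, +1)
HMNOP@2: {C} ∪ {G,T} = {C,G,T} (union, +1)
NO@3: {A} ∪ {C} = {A,C} (union, +1)
HNO@3: {C} ∩ {A,C} = {C} (intersection, +0)
MP@3: {G} ∪ {A} = {A,G} (union, +1)
HMNOP@3: {C} ∪ {A,G} = {A,C,G} (union, +1)
NO@4: {T} ∩ {T} = {T} (intersection, +0)
HNO@4: {T} ∩ {T} = {T} (intersection, +0)
MP@4: {G} ∪ {C} = {C,G} (union, +1)
HMNOP@4: {T} ∪ {C,G} = {C,G,T} (union, +1)
NO@5: {C} ∪ {G} = {C,G} (union, +1)
HNO@5: {G} ∩ {C,G} = {G} (intersection, +0)
MP@5: {A} ∪ {G} = {A,G} (union, +1)
HMNOP@5: {G} ∩ {A,G} = {G} (intersection, +0)
NO@6: {G} ∪ {A} = {A,G} (union, +1)
HNO@6: {A} ∩ {A,G} = {A} (intersection, +0)
MP@6: {C} ∪ {G} = {C,G} (union, +1)
HMNOP@6: {A} ∪ {C,G} = {A,C,G} (union, +1)
NO@7: {A} ∩ {A} = {A} (intersection, +0)
HNO@7: {T} ∪ {A} = {A,T} (union, +1)
MP@7: {G} ∩ {G} = {G} (intersection, +0)
HMNOP@7: {A,T} ∪ {G} = {A,G,T} (union, +1)
per-site changes: [2, 2, 3, 3, 2, 2, 3, 2]; total = 19

T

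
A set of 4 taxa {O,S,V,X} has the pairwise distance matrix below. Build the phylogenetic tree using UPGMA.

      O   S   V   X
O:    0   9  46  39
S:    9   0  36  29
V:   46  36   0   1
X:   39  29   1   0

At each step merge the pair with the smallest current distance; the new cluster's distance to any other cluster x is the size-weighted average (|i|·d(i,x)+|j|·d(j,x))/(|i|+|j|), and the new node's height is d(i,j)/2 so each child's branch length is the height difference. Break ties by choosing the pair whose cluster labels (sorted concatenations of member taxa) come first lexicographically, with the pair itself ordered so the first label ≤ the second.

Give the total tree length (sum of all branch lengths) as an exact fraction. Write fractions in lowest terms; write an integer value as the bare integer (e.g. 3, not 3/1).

85/2

step 1: merge (V,X) at d=1; branch lengths V→1/2, X→1/2; new cluster VX
  updated: d(O,VX)=85/2, d(S,VX)=65/2
step 2: merge (O,S) at d=9; branch lengths O→9/2, S→9/2; new cluster OS
  updated: d(OS,VX)=75/2
step 3: merge (OS,VX) at d=75/2; branch lengths OS→57/4, VX→73/4; new cluster OSVX
final tree: ((O:9/2,S:9/2):57/4,(V:1/2,X:1/2):73/4)
total length: 85/2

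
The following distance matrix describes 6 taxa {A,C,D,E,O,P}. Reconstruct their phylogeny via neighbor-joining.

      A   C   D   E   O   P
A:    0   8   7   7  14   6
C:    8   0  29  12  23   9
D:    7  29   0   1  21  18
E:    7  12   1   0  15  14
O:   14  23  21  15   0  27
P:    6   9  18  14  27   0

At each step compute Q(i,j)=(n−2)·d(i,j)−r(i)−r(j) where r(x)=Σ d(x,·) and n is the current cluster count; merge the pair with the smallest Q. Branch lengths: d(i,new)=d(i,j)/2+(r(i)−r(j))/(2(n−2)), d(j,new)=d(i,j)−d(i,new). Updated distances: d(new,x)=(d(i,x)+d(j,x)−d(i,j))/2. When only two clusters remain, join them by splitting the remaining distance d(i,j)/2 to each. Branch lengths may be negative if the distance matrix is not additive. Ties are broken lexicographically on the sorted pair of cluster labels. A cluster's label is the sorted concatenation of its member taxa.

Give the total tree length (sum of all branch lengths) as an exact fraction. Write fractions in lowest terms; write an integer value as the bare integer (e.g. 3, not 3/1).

1. join D+E (d=1, Q=-121) ⇒ DE; edges |D|=31/8, |E|=-23/8
  updated: d(A,DE)=13/2, d(C,DE)=20, d(DE,O)=35/2, d(DE,P)=31/2
2. join C+P (d=9, Q=-181/2) ⇒ CP; edges |C|=59/12, |P|=49/12
  updated: d(A,CP)=5/2, d(CP,DE)=53/4, d(CP,O)=41/2
3. join A+CP (d=5/2, Q=-217/4) ⇒ ACP; edges |A|=-33/16, |CP|=73/16
  updated: d(ACP,DE)=69/8, d(ACP,O)=16
4. join ACP+DE (d=69/8, Q=-337/8) ⇒ ACDEP; edges |ACP|=57/16, |DE|=81/16
  updated: d(ACDEP,O)=199/16
5. join ACDEP+O (d=199/16) ⇒ ACDEOP; edges |ACDEP|=199/32, |O|=199/32
final tree: (((A:-33/16,(C:59/12,P:49/12):73/16):57/16,(D:31/8,E:-23/8):81/16):199/32,O:199/32)
total length: 537/16

537/16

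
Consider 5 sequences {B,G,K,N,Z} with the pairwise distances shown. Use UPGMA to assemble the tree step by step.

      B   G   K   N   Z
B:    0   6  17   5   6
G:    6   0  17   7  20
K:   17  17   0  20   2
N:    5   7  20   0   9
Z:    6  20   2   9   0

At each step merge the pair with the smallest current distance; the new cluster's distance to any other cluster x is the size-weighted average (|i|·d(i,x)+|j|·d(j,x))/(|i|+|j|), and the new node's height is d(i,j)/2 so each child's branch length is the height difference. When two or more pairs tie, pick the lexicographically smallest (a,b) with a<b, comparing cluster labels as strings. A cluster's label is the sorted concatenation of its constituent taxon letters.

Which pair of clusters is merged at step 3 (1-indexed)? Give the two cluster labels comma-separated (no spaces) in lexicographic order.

1. join K+Z (d=2) ⇒ KZ; edges |K|=1, |Z|=1
  updated: d(B,KZ)=23/2, d(G,KZ)=37/2, d(KZ,N)=29/2
2. join B+N (d=5) ⇒ BN; edges |B|=5/2, |N|=5/2
  updated: d(BN,G)=13/2, d(BN,KZ)=13
3. join BN+G (d=13/2) ⇒ BGN; edges |BN|=3/4, |G|=13/4
  updated: d(BGN,KZ)=89/6
4. join BGN+KZ (d=89/6) ⇒ BGKNZ; edges |BGN|=25/6, |KZ|=77/12
final tree: (((B:5/2,N:5/2):3/4,G:13/4):25/6,(K:1,Z:1):77/12)
total length: 259/12

BN,G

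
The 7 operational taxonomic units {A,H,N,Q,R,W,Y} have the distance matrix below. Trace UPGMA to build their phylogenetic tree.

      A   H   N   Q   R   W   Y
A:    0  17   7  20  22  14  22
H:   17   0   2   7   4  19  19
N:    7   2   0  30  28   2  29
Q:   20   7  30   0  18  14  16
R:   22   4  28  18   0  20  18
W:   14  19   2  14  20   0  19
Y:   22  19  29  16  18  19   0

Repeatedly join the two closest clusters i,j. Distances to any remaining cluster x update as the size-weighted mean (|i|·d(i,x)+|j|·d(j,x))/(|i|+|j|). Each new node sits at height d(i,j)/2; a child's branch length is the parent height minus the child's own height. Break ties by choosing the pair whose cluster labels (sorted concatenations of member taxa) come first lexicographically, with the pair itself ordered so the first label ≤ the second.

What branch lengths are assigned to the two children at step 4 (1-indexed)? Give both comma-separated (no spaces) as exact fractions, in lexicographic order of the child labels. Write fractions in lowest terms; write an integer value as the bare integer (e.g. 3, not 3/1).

8,8

iteration 1: select H,N (d=2); attach at lengths (1, 1); label the merged cluster HN
  updated: d(A,HN)=12, d(HN,Q)=37/2, d(HN,R)=16, d(HN,W)=21/2, d(HN,Y)=24
iteration 2: select HN,W (d=21/2); attach at lengths (17/4, 21/4); label the merged cluster HNW
  updated: d(A,HNW)=38/3, d(HNW,Q)=17, d(HNW,R)=52/3, d(HNW,Y)=67/3
iteration 3: select A,HNW (d=38/3); attach at lengths (19/3, 13/12); label the merged cluster AHNW
  updated: d(AHNW,Q)=71/4, d(AHNW,R)=37/2, d(AHNW,Y)=89/4
iteration 4: select Q,Y (d=16); attach at lengths (8, 8); label the merged cluster QY
  updated: d(AHNW,QY)=20, d(QY,R)=18
iteration 5: select QY,R (d=18); attach at lengths (1, 9); label the merged cluster QRY
  updated: d(AHNW,QRY)=39/2
iteration 6: select AHNW,QRY (d=39/2); attach at lengths (41/12, 3/4); label the merged cluster AHNQRWY
final tree: ((A:19/3,((H:1,N:1):17/4,W:21/4):13/12):41/12,((Q:8,Y:8):1,R:9):3/4)
total length: 589/12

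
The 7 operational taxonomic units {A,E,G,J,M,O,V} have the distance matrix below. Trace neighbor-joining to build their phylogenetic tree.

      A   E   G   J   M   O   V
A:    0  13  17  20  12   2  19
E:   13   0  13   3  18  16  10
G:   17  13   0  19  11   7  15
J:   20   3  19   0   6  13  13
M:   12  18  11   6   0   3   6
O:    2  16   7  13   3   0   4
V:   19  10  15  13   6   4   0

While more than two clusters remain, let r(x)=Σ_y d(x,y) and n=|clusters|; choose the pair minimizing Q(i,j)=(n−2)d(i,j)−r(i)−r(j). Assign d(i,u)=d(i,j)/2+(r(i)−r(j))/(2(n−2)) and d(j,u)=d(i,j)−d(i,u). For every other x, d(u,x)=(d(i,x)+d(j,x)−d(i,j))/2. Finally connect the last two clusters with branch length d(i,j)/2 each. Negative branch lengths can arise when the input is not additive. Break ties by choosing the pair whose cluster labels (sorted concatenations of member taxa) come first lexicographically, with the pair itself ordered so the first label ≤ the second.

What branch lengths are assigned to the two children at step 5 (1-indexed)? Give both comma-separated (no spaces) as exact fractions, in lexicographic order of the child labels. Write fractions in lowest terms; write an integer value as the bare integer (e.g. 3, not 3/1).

11/8,51/8

step 1: merge (E,J) at d=3, Q=-132; branch lengths E→7/5, J→8/5; new cluster EJ
  updated: d(A,EJ)=15, d(EJ,G)=29/2, d(EJ,M)=21/2, d(EJ,O)=13, d(EJ,V)=10
step 2: merge (A,O) at d=2, Q=-86; branch lengths A→11/2, O→-7/2; new cluster AO
  updated: d(AO,EJ)=13, d(AO,G)=11, d(AO,M)=13/2, d(AO,V)=21/2
step 3: merge (AO,G) at d=11, Q=-119/2; branch lengths AO→15/4, G→29/4; new cluster AGO
  updated: d(AGO,EJ)=33/4, d(AGO,M)=13/4, d(AGO,V)=29/4
step 4: merge (AGO,M) at d=13/4, Q=-32; branch lengths AGO→11/8, M→15/8; new cluster AGMO
  updated: d(AGMO,EJ)=31/4, d(AGMO,V)=5
step 5: merge (AGMO,EJ) at d=31/4, Q=-91/4; branch lengths AGMO→11/8, EJ→51/8; new cluster AEGJMO
  updated: d(AEGJMO,V)=29/8
step 6: merge (AEGJMO,V) at d=29/8; branch lengths AEGJMO→29/16, V→29/16; new cluster AEGJMOV
final tree: (((((A:11/2,O:-7/2):15/4,G:29/4):11/8,M:15/8):11/8,(E:7/5,J:8/5):51/8):29/16,V:29/16)
total length: 245/8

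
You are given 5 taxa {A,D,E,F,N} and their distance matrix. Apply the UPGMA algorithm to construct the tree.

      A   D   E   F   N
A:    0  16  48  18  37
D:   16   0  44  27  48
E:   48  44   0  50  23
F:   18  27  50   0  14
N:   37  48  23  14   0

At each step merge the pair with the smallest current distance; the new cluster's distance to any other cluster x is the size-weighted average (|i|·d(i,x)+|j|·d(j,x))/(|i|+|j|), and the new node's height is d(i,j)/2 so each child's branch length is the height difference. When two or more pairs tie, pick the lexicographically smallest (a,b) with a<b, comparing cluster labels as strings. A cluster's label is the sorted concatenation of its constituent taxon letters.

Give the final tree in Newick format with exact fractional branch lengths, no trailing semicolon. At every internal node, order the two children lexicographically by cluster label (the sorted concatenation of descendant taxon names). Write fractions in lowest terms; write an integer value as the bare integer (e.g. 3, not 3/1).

iteration 1: select F,N (d=14); attach at lengths (7, 7); label the merged cluster FN
  updated: d(A,FN)=55/2, d(D,FN)=75/2, d(E,FN)=73/2
iteration 2: select A,D (d=16); attach at lengths (8, 8); label the merged cluster AD
  updated: d(AD,E)=46, d(AD,FN)=65/2
iteration 3: select AD,FN (d=65/2); attach at lengths (33/4, 37/4); label the merged cluster ADFN
  updated: d(ADFN,E)=165/4
iteration 4: select ADFN,E (d=165/4); attach at lengths (35/8, 165/8); label the merged cluster ADEFN
final tree: (((A:8,D:8):33/4,(F:7,N:7):37/4):35/8,E:165/8)
total length: 145/2

(((A:8,D:8):33/4,(F:7,N:7):37/4):35/8,E:165/8)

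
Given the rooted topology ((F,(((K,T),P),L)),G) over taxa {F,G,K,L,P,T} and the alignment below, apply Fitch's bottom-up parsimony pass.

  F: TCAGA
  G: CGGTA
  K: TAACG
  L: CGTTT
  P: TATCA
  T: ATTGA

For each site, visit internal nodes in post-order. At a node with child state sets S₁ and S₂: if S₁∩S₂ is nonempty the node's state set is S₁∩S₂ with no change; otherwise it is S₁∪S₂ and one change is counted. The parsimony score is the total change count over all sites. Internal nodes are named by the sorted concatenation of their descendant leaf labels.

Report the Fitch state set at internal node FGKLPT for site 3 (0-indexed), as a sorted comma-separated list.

T

KT@0: {T} ∪ {A} = {A,T} (union, +1)
KPT@0: {A,T} ∩ {T} = {T} (intersection, +0)
KLPT@0: {T} ∪ {C} = {C,T} (union, +1)
FKLPT@0: {T} ∩ {C,T} = {T} (intersection, +0)
FGKLPT@0: {T} ∪ {C} = {C,T} (union, +1)
KT@1: {A} ∪ {T} = {A,T} (union, +1)
KPT@1: {A,T} ∩ {A} = {A} (intersection, +0)
KLPT@1: {A} ∪ {G} = {A,G} (union, +1)
FKLPT@1: {C} ∪ {A,G} = {A,C,G} (union, +1)
FGKLPT@1: {A,C,G} ∩ {G} = {G} (intersection, +0)
KT@2: {A} ∪ {T} = {A,T} (union, +1)
KPT@2: {A,T} ∩ {T} = {T} (intersection, +0)
KLPT@2: {T} ∩ {T} = {T} (intersection, +0)
FKLPT@2: {A} ∪ {T} = {A,T} (union, +1)
FGKLPT@2: {A,T} ∪ {G} = {A,G,T} (union, +1)
KT@3: {C} ∪ {G} = {C,G} (union, +1)
KPT@3: {C,G} ∩ {C} = {C} (intersection, +0)
KLPT@3: {C} ∪ {T} = {C,T} (union, +1)
FKLPT@3: {G} ∪ {C,T} = {C,G,T} (union, +1)
FGKLPT@3: {C,G,T} ∩ {T} = {T} (intersection, +0)
KT@4: {G} ∪ {A} = {A,G} (union, +1)
KPT@4: {A,G} ∩ {A} = {A} (intersection, +0)
KLPT@4: {A} ∪ {T} = {A,T} (union, +1)
FKLPT@4: {A} ∩ {A,T} = {A} (intersection, +0)
FGKLPT@4: {A} ∩ {A} = {A} (intersection, +0)
per-site changes: [3, 3, 3, 3, 2]; total = 14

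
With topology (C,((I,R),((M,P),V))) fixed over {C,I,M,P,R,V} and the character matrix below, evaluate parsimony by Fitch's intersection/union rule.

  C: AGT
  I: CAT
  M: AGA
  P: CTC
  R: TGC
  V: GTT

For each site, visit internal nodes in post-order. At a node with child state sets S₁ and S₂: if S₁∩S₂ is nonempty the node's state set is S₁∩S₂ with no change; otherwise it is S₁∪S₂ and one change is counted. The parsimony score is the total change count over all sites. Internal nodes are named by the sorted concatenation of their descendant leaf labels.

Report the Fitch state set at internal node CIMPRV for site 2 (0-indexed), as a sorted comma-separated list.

T

[col 0] IR: children I:{C}, R:{T} ∪→ {C,T}; cost 1
[col 0] MP: children M:{A}, P:{C} ∪→ {A,C}; cost 1
[col 0] MPV: children MP:{A,C}, V:{G} ∪→ {A,C,G}; cost 1
[col 0] IMPRV: children IR:{C,T}, MPV:{A,C,G} ∩→ {C}; cost 0
[col 0] CIMPRV: children C:{A}, IMPRV:{C} ∪→ {A,C}; cost 1
[col 1] IR: children I:{A}, R:{G} ∪→ {A,G}; cost 1
[col 1] MP: children M:{G}, P:{T} ∪→ {G,T}; cost 1
[col 1] MPV: children MP:{G,T}, V:{T} ∩→ {T}; cost 0
[col 1] IMPRV: children IR:{A,G}, MPV:{T} ∪→ {A,G,T}; cost 1
[col 1] CIMPRV: children C:{G}, IMPRV:{A,G,T} ∩→ {G}; cost 0
[col 2] IR: children I:{T}, R:{C} ∪→ {C,T}; cost 1
[col 2] MP: children M:{A}, P:{C} ∪→ {A,C}; cost 1
[col 2] MPV: children MP:{A,C}, V:{T} ∪→ {A,C,T}; cost 1
[col 2] IMPRV: children IR:{C,T}, MPV:{A,C,T} ∩→ {C,T}; cost 0
[col 2] CIMPRV: children C:{T}, IMPRV:{C,T} ∩→ {T}; cost 0
per-site changes: [4, 3, 3]; total = 10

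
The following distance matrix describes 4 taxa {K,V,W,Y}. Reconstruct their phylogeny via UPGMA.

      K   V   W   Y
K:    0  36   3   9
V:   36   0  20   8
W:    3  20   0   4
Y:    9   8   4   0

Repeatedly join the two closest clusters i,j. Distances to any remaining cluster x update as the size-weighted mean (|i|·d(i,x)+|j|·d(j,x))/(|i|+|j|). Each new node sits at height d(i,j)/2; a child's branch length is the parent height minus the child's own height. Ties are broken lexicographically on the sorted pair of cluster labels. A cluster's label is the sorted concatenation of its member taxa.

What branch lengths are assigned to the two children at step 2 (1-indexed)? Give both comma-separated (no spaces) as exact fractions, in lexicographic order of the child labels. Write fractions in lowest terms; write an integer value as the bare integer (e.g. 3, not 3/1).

7/4,13/4

1. join K+W (d=3) ⇒ KW; edges |K|=3/2, |W|=3/2
  updated: d(KW,V)=28, d(KW,Y)=13/2
2. join KW+Y (d=13/2) ⇒ KWY; edges |KW|=7/4, |Y|=13/4
  updated: d(KWY,V)=64/3
3. join KWY+V (d=64/3) ⇒ KVWY; edges |KWY|=89/12, |V|=32/3
final tree: (((K:3/2,W:3/2):7/4,Y:13/4):89/12,V:32/3)
total length: 313/12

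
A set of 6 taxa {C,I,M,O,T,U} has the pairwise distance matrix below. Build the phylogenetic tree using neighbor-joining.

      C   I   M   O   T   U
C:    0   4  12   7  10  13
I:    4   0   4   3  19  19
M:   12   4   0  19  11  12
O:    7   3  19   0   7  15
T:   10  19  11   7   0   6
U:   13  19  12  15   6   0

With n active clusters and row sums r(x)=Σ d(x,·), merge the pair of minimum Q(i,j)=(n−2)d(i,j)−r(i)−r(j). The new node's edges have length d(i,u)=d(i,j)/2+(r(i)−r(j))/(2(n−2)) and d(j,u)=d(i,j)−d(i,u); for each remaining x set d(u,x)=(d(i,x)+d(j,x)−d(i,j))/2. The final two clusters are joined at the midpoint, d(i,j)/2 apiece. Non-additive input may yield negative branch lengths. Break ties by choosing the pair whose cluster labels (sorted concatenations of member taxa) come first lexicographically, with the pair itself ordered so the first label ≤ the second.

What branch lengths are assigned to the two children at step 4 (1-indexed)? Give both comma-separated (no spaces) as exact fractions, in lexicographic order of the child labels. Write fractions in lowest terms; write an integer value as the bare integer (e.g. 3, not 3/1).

1. join T+U (d=6, Q=-94) ⇒ TU; edges |T|=3/2, |U|=9/2
  updated: d(C,TU)=17/2, d(I,TU)=16, d(M,TU)=17/2, d(O,TU)=8
2. join M+TU (d=17/2, Q=-59) ⇒ MTU; edges |M|=14/3, |TU|=23/6
  updated: d(C,MTU)=6, d(I,MTU)=23/4, d(MTU,O)=37/4
3. join C+MTU (d=6, Q=-26) ⇒ CMTU; edges |C|=2, |MTU|=4
  updated: d(CMTU,I)=15/8, d(CMTU,O)=41/8
4. join CMTU+I (d=15/8, Q=-10) ⇒ CIMTU; edges |CMTU|=2, |I|=-1/8
  updated: d(CIMTU,O)=25/8
5. join CIMTU+O (d=25/8) ⇒ CIMOTU; edges |CIMTU|=25/16, |O|=25/16
final tree: (((C:2,(M:14/3,(T:3/2,U:9/2):23/6):4):2,I:-1/8):25/16,O:25/16)
total length: 51/2

2,-1/8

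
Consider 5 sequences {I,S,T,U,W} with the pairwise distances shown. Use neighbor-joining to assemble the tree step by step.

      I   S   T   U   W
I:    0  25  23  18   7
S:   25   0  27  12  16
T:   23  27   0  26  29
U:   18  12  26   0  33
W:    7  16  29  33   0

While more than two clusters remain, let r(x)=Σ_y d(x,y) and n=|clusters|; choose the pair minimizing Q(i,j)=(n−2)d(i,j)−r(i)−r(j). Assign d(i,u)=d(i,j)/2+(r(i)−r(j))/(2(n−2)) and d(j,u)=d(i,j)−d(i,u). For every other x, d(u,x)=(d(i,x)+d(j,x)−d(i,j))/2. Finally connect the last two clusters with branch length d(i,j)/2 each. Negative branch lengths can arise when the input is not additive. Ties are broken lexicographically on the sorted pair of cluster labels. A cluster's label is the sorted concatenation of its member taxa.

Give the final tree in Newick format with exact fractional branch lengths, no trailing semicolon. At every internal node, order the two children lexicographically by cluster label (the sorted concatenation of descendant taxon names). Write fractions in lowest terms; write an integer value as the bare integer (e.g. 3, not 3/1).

iteration 1: select I,W (d=7, Q=-137); attach at lengths (3/2, 11/2); label the merged cluster IW
  updated: d(IW,S)=17, d(IW,T)=45/2, d(IW,U)=22
iteration 2: select IW,T (d=45/2, Q=-92); attach at lengths (31/4, 59/4); label the merged cluster ITW
  updated: d(ITW,S)=43/4, d(ITW,U)=51/4
iteration 3: select ITW,S (d=43/4, Q=-71/2); attach at lengths (23/4, 5); label the merged cluster ISTW
  updated: d(ISTW,U)=7
iteration 4: select ISTW,U (d=7); attach at lengths (7/2, 7/2); label the merged cluster ISTUW
final tree: ((((I:3/2,W:11/2):31/4,T:59/4):23/4,S:5):7/2,U:7/2)
total length: 189/4

((((I:3/2,W:11/2):31/4,T:59/4):23/4,S:5):7/2,U:7/2)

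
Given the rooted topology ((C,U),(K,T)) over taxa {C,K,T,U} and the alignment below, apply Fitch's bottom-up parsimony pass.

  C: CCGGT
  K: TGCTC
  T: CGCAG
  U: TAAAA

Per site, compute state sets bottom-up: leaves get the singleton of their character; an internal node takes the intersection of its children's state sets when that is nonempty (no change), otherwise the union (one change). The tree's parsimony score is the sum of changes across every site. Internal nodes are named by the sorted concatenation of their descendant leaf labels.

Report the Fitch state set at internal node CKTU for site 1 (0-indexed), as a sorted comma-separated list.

A,C,G

[col 0] CU: children C:{C}, U:{T} ∪→ {C,T}; cost 1
[col 0] KT: children K:{T}, T:{C} ∪→ {C,T}; cost 1
[col 0] CKTU: children CU:{C,T}, KT:{C,T} ∩→ {C,T}; cost 0
[col 1] CU: children C:{C}, U:{A} ∪→ {A,C}; cost 1
[col 1] KT: children K:{G}, T:{G} ∩→ {G}; cost 0
[col 1] CKTU: children CU:{A,C}, KT:{G} ∪→ {A,C,G}; cost 1
[col 2] CU: children C:{G}, U:{A} ∪→ {A,G}; cost 1
[col 2] KT: children K:{C}, T:{C} ∩→ {C}; cost 0
[col 2] CKTU: children CU:{A,G}, KT:{C} ∪→ {A,C,G}; cost 1
[col 3] CU: children C:{G}, U:{A} ∪→ {A,G}; cost 1
[col 3] KT: children K:{T}, T:{A} ∪→ {A,T}; cost 1
[col 3] CKTU: children CU:{A,G}, KT:{A,T} ∩→ {A}; cost 0
[col 4] CU: children C:{T}, U:{A} ∪→ {A,T}; cost 1
[col 4] KT: children K:{C}, T:{G} ∪→ {C,G}; cost 1
[col 4] CKTU: children CU:{A,T}, KT:{C,G} ∪→ {A,C,G,T}; cost 1
per-site changes: [2, 2, 2, 2, 3]; total = 11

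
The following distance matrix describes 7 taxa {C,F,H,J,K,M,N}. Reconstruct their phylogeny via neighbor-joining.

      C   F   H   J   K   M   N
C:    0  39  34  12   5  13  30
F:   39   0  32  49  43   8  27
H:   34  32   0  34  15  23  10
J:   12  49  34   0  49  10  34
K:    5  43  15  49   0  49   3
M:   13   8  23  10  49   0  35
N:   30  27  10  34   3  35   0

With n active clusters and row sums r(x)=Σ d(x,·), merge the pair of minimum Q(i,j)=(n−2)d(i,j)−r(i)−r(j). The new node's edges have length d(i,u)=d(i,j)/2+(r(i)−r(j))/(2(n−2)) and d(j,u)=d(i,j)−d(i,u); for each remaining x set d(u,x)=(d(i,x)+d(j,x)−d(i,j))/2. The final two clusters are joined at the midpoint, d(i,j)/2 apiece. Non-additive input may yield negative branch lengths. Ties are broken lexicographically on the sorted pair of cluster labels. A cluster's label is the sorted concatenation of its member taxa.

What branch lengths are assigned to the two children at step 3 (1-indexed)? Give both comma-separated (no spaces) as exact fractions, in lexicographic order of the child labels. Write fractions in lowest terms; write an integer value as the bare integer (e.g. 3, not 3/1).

step 1: merge (F,M) at d=8, Q=-296; branch lengths F→10, M→-2; new cluster FM
  updated: d(C,FM)=22, d(FM,H)=47/2, d(FM,J)=51/2, d(FM,K)=42, d(FM,N)=27
step 2: merge (C,J) at d=12, Q=-419/2; branch lengths C→-7/16, J→199/16; new cluster CJ
  updated: d(CJ,FM)=71/4, d(CJ,H)=28, d(CJ,K)=21, d(CJ,N)=26
step 3: merge (CJ,FM) at d=71/4, Q=-599/4; branch lengths CJ→143/24, FM→283/24; new cluster CFJM
  updated: d(CFJM,H)=135/8, d(CFJM,K)=181/8, d(CFJM,N)=141/8
step 4: merge (CFJM,H) at d=135/8, Q=-261/4; branch lengths CFJM→49/4, H→37/8; new cluster CFHJM
  updated: d(CFHJM,K)=83/8, d(CFHJM,N)=43/8
step 5: merge (CFHJM,K) at d=83/8, Q=-75/4; branch lengths CFHJM→51/8, K→4; new cluster CFHJKM
  updated: d(CFHJKM,N)=-1
step 6: merge (CFHJKM,N) at d=-1; branch lengths CFHJKM→-1/2, N→-1/2; new cluster CFHJKMN
final tree: (((((C:-7/16,J:199/16):143/24,(F:10,M:-2):283/24):49/4,H:37/8):51/8,K:4):-1/2,N:-1/2)
total length: 64

143/24,283/24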